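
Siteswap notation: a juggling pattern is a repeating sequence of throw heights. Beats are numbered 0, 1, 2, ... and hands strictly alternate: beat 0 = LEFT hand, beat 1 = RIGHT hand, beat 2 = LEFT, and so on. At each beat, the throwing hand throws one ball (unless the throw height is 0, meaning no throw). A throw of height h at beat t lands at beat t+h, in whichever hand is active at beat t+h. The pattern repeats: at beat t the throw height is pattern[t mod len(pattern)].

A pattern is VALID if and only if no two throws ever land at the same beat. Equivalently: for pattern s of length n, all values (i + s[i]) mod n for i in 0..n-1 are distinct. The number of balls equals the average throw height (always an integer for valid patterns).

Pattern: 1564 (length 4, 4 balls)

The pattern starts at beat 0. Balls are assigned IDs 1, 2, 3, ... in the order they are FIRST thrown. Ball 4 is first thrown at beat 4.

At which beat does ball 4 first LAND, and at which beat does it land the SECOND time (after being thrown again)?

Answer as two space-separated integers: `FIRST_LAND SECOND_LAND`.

Answer: 5 10

Derivation:
Beat 0 (L): throw ball1 h=1 -> lands@1:R; in-air after throw: [b1@1:R]
Beat 1 (R): throw ball1 h=5 -> lands@6:L; in-air after throw: [b1@6:L]
Beat 2 (L): throw ball2 h=6 -> lands@8:L; in-air after throw: [b1@6:L b2@8:L]
Beat 3 (R): throw ball3 h=4 -> lands@7:R; in-air after throw: [b1@6:L b3@7:R b2@8:L]
Beat 4 (L): throw ball4 h=1 -> lands@5:R; in-air after throw: [b4@5:R b1@6:L b3@7:R b2@8:L]
Beat 5 (R): throw ball4 h=5 -> lands@10:L; in-air after throw: [b1@6:L b3@7:R b2@8:L b4@10:L]
Beat 6 (L): throw ball1 h=6 -> lands@12:L; in-air after throw: [b3@7:R b2@8:L b4@10:L b1@12:L]
Beat 7 (R): throw ball3 h=4 -> lands@11:R; in-air after throw: [b2@8:L b4@10:L b3@11:R b1@12:L]
Beat 8 (L): throw ball2 h=1 -> lands@9:R; in-air after throw: [b2@9:R b4@10:L b3@11:R b1@12:L]
Beat 9 (R): throw ball2 h=5 -> lands@14:L; in-air after throw: [b4@10:L b3@11:R b1@12:L b2@14:L]
Beat 10 (L): throw ball4 h=6 -> lands@16:L; in-air after throw: [b3@11:R b1@12:L b2@14:L b4@16:L]
Ball 4: thrown@4 h=1 -> first land @5; rethrown@5 h=5 -> second land @10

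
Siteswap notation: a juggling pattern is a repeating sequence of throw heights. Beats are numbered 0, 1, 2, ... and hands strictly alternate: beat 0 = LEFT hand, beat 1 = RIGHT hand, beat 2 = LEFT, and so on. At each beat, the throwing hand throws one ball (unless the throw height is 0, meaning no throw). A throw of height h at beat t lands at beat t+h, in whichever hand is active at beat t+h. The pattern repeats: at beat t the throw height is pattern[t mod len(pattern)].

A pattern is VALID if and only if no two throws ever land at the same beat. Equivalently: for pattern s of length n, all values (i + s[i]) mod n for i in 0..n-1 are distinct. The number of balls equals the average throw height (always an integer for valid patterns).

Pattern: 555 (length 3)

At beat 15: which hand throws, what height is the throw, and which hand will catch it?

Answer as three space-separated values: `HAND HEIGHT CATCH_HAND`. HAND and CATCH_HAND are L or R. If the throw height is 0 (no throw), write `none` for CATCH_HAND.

Beat 15: 15 mod 2 = 1, so hand = R
Throw height = pattern[15 mod 3] = pattern[0] = 5
Lands at beat 15+5=20, 20 mod 2 = 0, so catch hand = L

Answer: R 5 L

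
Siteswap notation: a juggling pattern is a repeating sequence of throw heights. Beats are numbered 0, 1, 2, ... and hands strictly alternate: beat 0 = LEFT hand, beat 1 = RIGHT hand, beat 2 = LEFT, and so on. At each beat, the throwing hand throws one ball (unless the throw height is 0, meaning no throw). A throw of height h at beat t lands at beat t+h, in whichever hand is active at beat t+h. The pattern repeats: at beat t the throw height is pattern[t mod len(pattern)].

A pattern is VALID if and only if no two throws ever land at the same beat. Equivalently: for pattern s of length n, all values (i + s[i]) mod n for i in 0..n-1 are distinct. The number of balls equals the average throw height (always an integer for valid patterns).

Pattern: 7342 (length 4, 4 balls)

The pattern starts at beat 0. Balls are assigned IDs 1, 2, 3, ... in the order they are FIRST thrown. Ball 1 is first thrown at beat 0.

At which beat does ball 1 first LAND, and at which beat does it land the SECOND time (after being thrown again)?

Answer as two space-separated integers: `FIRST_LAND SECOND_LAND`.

Answer: 7 9

Derivation:
Beat 0 (L): throw ball1 h=7 -> lands@7:R; in-air after throw: [b1@7:R]
Beat 1 (R): throw ball2 h=3 -> lands@4:L; in-air after throw: [b2@4:L b1@7:R]
Beat 2 (L): throw ball3 h=4 -> lands@6:L; in-air after throw: [b2@4:L b3@6:L b1@7:R]
Beat 3 (R): throw ball4 h=2 -> lands@5:R; in-air after throw: [b2@4:L b4@5:R b3@6:L b1@7:R]
Beat 4 (L): throw ball2 h=7 -> lands@11:R; in-air after throw: [b4@5:R b3@6:L b1@7:R b2@11:R]
Beat 5 (R): throw ball4 h=3 -> lands@8:L; in-air after throw: [b3@6:L b1@7:R b4@8:L b2@11:R]
Beat 6 (L): throw ball3 h=4 -> lands@10:L; in-air after throw: [b1@7:R b4@8:L b3@10:L b2@11:R]
Beat 7 (R): throw ball1 h=2 -> lands@9:R; in-air after throw: [b4@8:L b1@9:R b3@10:L b2@11:R]
Beat 8 (L): throw ball4 h=7 -> lands@15:R; in-air after throw: [b1@9:R b3@10:L b2@11:R b4@15:R]
Beat 9 (R): throw ball1 h=3 -> lands@12:L; in-air after throw: [b3@10:L b2@11:R b1@12:L b4@15:R]
Ball 1: thrown@0 h=7 -> first land @7; rethrown@7 h=2 -> second land @9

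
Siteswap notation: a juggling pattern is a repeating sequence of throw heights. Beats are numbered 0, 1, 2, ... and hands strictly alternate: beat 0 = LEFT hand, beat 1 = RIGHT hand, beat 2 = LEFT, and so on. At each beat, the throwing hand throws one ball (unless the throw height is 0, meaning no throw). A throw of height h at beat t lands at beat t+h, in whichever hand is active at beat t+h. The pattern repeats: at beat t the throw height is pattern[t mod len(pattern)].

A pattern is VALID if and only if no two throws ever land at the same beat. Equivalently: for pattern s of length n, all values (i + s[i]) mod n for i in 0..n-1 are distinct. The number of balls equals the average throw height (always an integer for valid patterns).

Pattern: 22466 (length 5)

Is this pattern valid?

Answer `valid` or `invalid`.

Answer: valid

Derivation:
i=0: (i + s[i]) mod n = (0 + 2) mod 5 = 2
i=1: (i + s[i]) mod n = (1 + 2) mod 5 = 3
i=2: (i + s[i]) mod n = (2 + 4) mod 5 = 1
i=3: (i + s[i]) mod n = (3 + 6) mod 5 = 4
i=4: (i + s[i]) mod n = (4 + 6) mod 5 = 0
Residues: [2, 3, 1, 4, 0], distinct: True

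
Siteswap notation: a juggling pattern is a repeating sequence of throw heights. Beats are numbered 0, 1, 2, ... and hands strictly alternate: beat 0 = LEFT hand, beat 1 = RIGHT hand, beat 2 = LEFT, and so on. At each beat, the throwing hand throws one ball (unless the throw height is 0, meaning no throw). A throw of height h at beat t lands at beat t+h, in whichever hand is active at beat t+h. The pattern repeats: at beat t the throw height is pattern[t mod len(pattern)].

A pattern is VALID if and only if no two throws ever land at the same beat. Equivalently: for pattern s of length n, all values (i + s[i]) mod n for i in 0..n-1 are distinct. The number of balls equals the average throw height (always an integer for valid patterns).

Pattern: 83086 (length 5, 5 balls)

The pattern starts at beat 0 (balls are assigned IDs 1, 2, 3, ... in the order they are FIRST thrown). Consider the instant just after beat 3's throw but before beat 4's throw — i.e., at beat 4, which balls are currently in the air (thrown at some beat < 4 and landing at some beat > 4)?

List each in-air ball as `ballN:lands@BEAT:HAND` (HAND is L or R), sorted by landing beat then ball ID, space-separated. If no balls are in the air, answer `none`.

Beat 0 (L): throw ball1 h=8 -> lands@8:L; in-air after throw: [b1@8:L]
Beat 1 (R): throw ball2 h=3 -> lands@4:L; in-air after throw: [b2@4:L b1@8:L]
Beat 3 (R): throw ball3 h=8 -> lands@11:R; in-air after throw: [b2@4:L b1@8:L b3@11:R]
Beat 4 (L): throw ball2 h=6 -> lands@10:L; in-air after throw: [b1@8:L b2@10:L b3@11:R]

Answer: ball1:lands@8:L ball3:lands@11:R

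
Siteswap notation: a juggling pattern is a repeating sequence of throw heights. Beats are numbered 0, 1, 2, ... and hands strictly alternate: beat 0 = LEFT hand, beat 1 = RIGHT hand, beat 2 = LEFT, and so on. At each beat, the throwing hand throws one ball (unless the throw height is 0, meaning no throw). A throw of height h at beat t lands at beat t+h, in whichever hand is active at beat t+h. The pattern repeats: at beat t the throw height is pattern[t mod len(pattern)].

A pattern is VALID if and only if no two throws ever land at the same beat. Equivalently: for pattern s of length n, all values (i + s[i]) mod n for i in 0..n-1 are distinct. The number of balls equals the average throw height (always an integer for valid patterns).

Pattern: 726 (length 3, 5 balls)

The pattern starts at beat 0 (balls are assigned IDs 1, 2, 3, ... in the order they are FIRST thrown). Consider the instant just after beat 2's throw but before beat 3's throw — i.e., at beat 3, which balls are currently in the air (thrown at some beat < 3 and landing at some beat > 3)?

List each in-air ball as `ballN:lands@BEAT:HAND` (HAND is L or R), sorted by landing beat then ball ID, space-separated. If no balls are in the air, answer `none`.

Beat 0 (L): throw ball1 h=7 -> lands@7:R; in-air after throw: [b1@7:R]
Beat 1 (R): throw ball2 h=2 -> lands@3:R; in-air after throw: [b2@3:R b1@7:R]
Beat 2 (L): throw ball3 h=6 -> lands@8:L; in-air after throw: [b2@3:R b1@7:R b3@8:L]
Beat 3 (R): throw ball2 h=7 -> lands@10:L; in-air after throw: [b1@7:R b3@8:L b2@10:L]

Answer: ball1:lands@7:R ball3:lands@8:L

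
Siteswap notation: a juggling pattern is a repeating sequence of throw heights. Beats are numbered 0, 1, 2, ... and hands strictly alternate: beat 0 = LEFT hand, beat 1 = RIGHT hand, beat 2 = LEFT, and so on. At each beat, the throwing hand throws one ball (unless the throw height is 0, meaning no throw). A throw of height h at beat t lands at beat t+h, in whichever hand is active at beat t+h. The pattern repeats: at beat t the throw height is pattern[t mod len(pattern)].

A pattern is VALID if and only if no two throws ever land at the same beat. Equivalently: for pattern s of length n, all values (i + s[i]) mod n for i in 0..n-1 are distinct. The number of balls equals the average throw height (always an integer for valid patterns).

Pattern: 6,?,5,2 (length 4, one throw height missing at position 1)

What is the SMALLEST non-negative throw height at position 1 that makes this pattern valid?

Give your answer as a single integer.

i=0: (0 + 6) mod 4 = 2
i=1: s[i]=? (unknown)
i=2: (2 + 5) mod 4 = 3
i=3: (3 + 2) mod 4 = 1
Known residues: [1, 2, 3]; need a permutation of 0..3, so missing residue r = 0
Need (1 + s) mod 4 = 0; smallest s = (0 - 1) mod 4 = 3

Answer: 3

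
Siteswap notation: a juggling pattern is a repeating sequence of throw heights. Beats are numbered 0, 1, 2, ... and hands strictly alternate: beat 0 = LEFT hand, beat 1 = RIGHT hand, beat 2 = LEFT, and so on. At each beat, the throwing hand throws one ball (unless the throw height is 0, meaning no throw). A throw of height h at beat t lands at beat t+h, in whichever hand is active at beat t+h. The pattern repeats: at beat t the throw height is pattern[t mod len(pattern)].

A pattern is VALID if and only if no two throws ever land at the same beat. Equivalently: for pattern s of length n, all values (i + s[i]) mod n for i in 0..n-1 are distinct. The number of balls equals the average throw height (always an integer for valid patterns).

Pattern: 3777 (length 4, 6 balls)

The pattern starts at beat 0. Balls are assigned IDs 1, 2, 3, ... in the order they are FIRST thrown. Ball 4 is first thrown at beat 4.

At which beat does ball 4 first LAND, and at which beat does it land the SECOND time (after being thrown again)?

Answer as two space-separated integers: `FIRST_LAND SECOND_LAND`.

Answer: 7 14

Derivation:
Beat 0 (L): throw ball1 h=3 -> lands@3:R; in-air after throw: [b1@3:R]
Beat 1 (R): throw ball2 h=7 -> lands@8:L; in-air after throw: [b1@3:R b2@8:L]
Beat 2 (L): throw ball3 h=7 -> lands@9:R; in-air after throw: [b1@3:R b2@8:L b3@9:R]
Beat 3 (R): throw ball1 h=7 -> lands@10:L; in-air after throw: [b2@8:L b3@9:R b1@10:L]
Beat 4 (L): throw ball4 h=3 -> lands@7:R; in-air after throw: [b4@7:R b2@8:L b3@9:R b1@10:L]
Beat 5 (R): throw ball5 h=7 -> lands@12:L; in-air after throw: [b4@7:R b2@8:L b3@9:R b1@10:L b5@12:L]
Beat 6 (L): throw ball6 h=7 -> lands@13:R; in-air after throw: [b4@7:R b2@8:L b3@9:R b1@10:L b5@12:L b6@13:R]
Beat 7 (R): throw ball4 h=7 -> lands@14:L; in-air after throw: [b2@8:L b3@9:R b1@10:L b5@12:L b6@13:R b4@14:L]
Beat 8 (L): throw ball2 h=3 -> lands@11:R; in-air after throw: [b3@9:R b1@10:L b2@11:R b5@12:L b6@13:R b4@14:L]
Beat 9 (R): throw ball3 h=7 -> lands@16:L; in-air after throw: [b1@10:L b2@11:R b5@12:L b6@13:R b4@14:L b3@16:L]
Beat 10 (L): throw ball1 h=7 -> lands@17:R; in-air after throw: [b2@11:R b5@12:L b6@13:R b4@14:L b3@16:L b1@17:R]
Beat 11 (R): throw ball2 h=7 -> lands@18:L; in-air after throw: [b5@12:L b6@13:R b4@14:L b3@16:L b1@17:R b2@18:L]
Beat 12 (L): throw ball5 h=3 -> lands@15:R; in-air after throw: [b6@13:R b4@14:L b5@15:R b3@16:L b1@17:R b2@18:L]
Beat 13 (R): throw ball6 h=7 -> lands@20:L; in-air after throw: [b4@14:L b5@15:R b3@16:L b1@17:R b2@18:L b6@20:L]
Beat 14 (L): throw ball4 h=7 -> lands@21:R; in-air after throw: [b5@15:R b3@16:L b1@17:R b2@18:L b6@20:L b4@21:R]
Ball 4: thrown@4 h=3 -> first land @7; rethrown@7 h=7 -> second land @14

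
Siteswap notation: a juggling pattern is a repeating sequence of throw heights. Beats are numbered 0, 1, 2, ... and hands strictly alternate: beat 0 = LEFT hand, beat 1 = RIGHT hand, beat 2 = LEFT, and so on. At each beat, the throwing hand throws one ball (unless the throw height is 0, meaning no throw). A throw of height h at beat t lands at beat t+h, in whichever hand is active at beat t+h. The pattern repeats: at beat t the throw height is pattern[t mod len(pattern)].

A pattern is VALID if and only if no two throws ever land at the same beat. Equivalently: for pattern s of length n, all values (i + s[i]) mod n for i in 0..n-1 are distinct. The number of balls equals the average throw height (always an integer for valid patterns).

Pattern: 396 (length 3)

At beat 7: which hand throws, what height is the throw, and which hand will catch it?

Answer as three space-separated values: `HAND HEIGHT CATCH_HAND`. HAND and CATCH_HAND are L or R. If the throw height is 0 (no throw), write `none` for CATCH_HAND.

Answer: R 9 L

Derivation:
Beat 7: 7 mod 2 = 1, so hand = R
Throw height = pattern[7 mod 3] = pattern[1] = 9
Lands at beat 7+9=16, 16 mod 2 = 0, so catch hand = L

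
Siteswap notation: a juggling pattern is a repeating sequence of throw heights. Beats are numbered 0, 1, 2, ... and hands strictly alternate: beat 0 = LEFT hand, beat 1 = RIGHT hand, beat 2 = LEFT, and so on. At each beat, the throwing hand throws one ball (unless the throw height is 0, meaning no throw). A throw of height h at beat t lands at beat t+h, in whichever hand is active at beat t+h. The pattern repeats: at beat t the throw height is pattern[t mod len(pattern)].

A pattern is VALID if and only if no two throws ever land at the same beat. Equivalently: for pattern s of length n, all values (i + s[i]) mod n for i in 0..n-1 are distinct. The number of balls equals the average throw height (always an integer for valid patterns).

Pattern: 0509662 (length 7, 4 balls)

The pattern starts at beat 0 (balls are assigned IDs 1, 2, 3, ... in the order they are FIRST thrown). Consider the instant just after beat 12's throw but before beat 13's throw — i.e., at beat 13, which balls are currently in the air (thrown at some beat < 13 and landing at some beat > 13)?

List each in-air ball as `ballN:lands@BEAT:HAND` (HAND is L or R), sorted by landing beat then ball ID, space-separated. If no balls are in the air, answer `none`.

Beat 1 (R): throw ball1 h=5 -> lands@6:L; in-air after throw: [b1@6:L]
Beat 3 (R): throw ball2 h=9 -> lands@12:L; in-air after throw: [b1@6:L b2@12:L]
Beat 4 (L): throw ball3 h=6 -> lands@10:L; in-air after throw: [b1@6:L b3@10:L b2@12:L]
Beat 5 (R): throw ball4 h=6 -> lands@11:R; in-air after throw: [b1@6:L b3@10:L b4@11:R b2@12:L]
Beat 6 (L): throw ball1 h=2 -> lands@8:L; in-air after throw: [b1@8:L b3@10:L b4@11:R b2@12:L]
Beat 8 (L): throw ball1 h=5 -> lands@13:R; in-air after throw: [b3@10:L b4@11:R b2@12:L b1@13:R]
Beat 10 (L): throw ball3 h=9 -> lands@19:R; in-air after throw: [b4@11:R b2@12:L b1@13:R b3@19:R]
Beat 11 (R): throw ball4 h=6 -> lands@17:R; in-air after throw: [b2@12:L b1@13:R b4@17:R b3@19:R]
Beat 12 (L): throw ball2 h=6 -> lands@18:L; in-air after throw: [b1@13:R b4@17:R b2@18:L b3@19:R]
Beat 13 (R): throw ball1 h=2 -> lands@15:R; in-air after throw: [b1@15:R b4@17:R b2@18:L b3@19:R]

Answer: ball4:lands@17:R ball2:lands@18:L ball3:lands@19:R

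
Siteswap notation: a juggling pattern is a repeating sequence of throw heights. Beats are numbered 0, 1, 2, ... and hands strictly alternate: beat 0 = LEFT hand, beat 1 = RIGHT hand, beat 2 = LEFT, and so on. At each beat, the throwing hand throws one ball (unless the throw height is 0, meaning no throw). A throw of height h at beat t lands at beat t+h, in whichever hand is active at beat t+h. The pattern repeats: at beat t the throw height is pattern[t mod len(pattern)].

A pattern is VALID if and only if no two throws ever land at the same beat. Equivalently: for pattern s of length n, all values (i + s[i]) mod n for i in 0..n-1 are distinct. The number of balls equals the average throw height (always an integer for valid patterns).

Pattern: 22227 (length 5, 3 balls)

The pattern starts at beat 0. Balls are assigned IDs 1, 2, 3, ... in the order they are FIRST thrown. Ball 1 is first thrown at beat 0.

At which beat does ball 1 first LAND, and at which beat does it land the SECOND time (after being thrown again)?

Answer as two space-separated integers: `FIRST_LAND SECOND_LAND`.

Beat 0 (L): throw ball1 h=2 -> lands@2:L; in-air after throw: [b1@2:L]
Beat 1 (R): throw ball2 h=2 -> lands@3:R; in-air after throw: [b1@2:L b2@3:R]
Beat 2 (L): throw ball1 h=2 -> lands@4:L; in-air after throw: [b2@3:R b1@4:L]
Beat 3 (R): throw ball2 h=2 -> lands@5:R; in-air after throw: [b1@4:L b2@5:R]
Beat 4 (L): throw ball1 h=7 -> lands@11:R; in-air after throw: [b2@5:R b1@11:R]
Ball 1: thrown@0 h=2 -> first land @2; rethrown@2 h=2 -> second land @4

Answer: 2 4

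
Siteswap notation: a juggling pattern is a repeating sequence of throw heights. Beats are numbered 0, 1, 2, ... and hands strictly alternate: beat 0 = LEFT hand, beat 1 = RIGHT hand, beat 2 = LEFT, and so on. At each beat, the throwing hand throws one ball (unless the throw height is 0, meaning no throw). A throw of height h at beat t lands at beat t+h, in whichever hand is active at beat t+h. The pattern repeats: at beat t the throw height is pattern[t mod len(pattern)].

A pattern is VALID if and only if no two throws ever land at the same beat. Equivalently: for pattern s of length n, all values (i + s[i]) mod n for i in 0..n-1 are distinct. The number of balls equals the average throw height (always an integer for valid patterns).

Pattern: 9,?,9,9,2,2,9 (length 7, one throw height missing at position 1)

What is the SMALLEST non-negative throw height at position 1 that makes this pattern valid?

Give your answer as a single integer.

i=0: (0 + 9) mod 7 = 2
i=1: s[i]=? (unknown)
i=2: (2 + 9) mod 7 = 4
i=3: (3 + 9) mod 7 = 5
i=4: (4 + 2) mod 7 = 6
i=5: (5 + 2) mod 7 = 0
i=6: (6 + 9) mod 7 = 1
Known residues: [0, 1, 2, 4, 5, 6]; need a permutation of 0..6, so missing residue r = 3
Need (1 + s) mod 7 = 3; smallest s = (3 - 1) mod 7 = 2

Answer: 2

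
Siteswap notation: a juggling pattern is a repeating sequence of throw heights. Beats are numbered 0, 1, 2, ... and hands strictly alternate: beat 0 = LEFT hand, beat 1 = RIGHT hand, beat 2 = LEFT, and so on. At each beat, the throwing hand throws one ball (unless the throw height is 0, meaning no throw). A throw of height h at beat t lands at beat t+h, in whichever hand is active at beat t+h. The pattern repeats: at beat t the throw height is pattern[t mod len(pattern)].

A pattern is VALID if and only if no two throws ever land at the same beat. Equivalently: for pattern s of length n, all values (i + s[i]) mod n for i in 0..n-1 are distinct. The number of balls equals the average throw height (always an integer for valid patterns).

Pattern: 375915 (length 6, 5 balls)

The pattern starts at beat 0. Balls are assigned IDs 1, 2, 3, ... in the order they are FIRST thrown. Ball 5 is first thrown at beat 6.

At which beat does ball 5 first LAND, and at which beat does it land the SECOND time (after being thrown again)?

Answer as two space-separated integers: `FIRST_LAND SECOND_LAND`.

Answer: 9 18

Derivation:
Beat 0 (L): throw ball1 h=3 -> lands@3:R; in-air after throw: [b1@3:R]
Beat 1 (R): throw ball2 h=7 -> lands@8:L; in-air after throw: [b1@3:R b2@8:L]
Beat 2 (L): throw ball3 h=5 -> lands@7:R; in-air after throw: [b1@3:R b3@7:R b2@8:L]
Beat 3 (R): throw ball1 h=9 -> lands@12:L; in-air after throw: [b3@7:R b2@8:L b1@12:L]
Beat 4 (L): throw ball4 h=1 -> lands@5:R; in-air after throw: [b4@5:R b3@7:R b2@8:L b1@12:L]
Beat 5 (R): throw ball4 h=5 -> lands@10:L; in-air after throw: [b3@7:R b2@8:L b4@10:L b1@12:L]
Beat 6 (L): throw ball5 h=3 -> lands@9:R; in-air after throw: [b3@7:R b2@8:L b5@9:R b4@10:L b1@12:L]
Beat 7 (R): throw ball3 h=7 -> lands@14:L; in-air after throw: [b2@8:L b5@9:R b4@10:L b1@12:L b3@14:L]
Beat 8 (L): throw ball2 h=5 -> lands@13:R; in-air after throw: [b5@9:R b4@10:L b1@12:L b2@13:R b3@14:L]
Beat 9 (R): throw ball5 h=9 -> lands@18:L; in-air after throw: [b4@10:L b1@12:L b2@13:R b3@14:L b5@18:L]
Beat 10 (L): throw ball4 h=1 -> lands@11:R; in-air after throw: [b4@11:R b1@12:L b2@13:R b3@14:L b5@18:L]
Beat 11 (R): throw ball4 h=5 -> lands@16:L; in-air after throw: [b1@12:L b2@13:R b3@14:L b4@16:L b5@18:L]
Beat 12 (L): throw ball1 h=3 -> lands@15:R; in-air after throw: [b2@13:R b3@14:L b1@15:R b4@16:L b5@18:L]
Beat 13 (R): throw ball2 h=7 -> lands@20:L; in-air after throw: [b3@14:L b1@15:R b4@16:L b5@18:L b2@20:L]
Beat 14 (L): throw ball3 h=5 -> lands@19:R; in-air after throw: [b1@15:R b4@16:L b5@18:L b3@19:R b2@20:L]
Beat 15 (R): throw ball1 h=9 -> lands@24:L; in-air after throw: [b4@16:L b5@18:L b3@19:R b2@20:L b1@24:L]
Beat 16 (L): throw ball4 h=1 -> lands@17:R; in-air after throw: [b4@17:R b5@18:L b3@19:R b2@20:L b1@24:L]
Beat 17 (R): throw ball4 h=5 -> lands@22:L; in-air after throw: [b5@18:L b3@19:R b2@20:L b4@22:L b1@24:L]
Beat 18 (L): throw ball5 h=3 -> lands@21:R; in-air after throw: [b3@19:R b2@20:L b5@21:R b4@22:L b1@24:L]
Ball 5: thrown@6 h=3 -> first land @9; rethrown@9 h=9 -> second land @18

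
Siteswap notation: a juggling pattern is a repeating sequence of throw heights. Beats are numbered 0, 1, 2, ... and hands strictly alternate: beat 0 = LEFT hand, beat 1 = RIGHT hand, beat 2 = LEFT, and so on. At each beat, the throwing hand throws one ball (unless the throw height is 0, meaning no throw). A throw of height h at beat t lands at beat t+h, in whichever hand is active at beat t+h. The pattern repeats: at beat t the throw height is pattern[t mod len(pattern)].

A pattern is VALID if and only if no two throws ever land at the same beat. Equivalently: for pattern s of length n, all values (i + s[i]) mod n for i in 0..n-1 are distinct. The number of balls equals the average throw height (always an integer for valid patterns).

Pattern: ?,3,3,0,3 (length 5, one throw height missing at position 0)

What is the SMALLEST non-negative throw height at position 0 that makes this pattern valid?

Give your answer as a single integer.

Answer: 1

Derivation:
i=0: s[i]=? (unknown)
i=1: (1 + 3) mod 5 = 4
i=2: (2 + 3) mod 5 = 0
i=3: (3 + 0) mod 5 = 3
i=4: (4 + 3) mod 5 = 2
Known residues: [0, 2, 3, 4]; need a permutation of 0..4, so missing residue r = 1
Need (0 + s) mod 5 = 1; smallest s = (1 - 0) mod 5 = 1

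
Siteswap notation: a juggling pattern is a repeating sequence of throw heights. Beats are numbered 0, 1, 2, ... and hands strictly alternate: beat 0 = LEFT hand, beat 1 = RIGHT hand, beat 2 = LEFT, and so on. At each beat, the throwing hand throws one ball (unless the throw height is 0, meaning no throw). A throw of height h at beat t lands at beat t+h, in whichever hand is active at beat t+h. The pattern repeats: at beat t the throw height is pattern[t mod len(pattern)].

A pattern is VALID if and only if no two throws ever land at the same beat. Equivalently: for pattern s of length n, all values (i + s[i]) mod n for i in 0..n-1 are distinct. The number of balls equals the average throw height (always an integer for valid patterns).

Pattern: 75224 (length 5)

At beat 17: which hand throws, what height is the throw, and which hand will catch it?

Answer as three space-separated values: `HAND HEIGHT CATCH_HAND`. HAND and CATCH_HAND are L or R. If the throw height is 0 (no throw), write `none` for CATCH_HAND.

Answer: R 2 R

Derivation:
Beat 17: 17 mod 2 = 1, so hand = R
Throw height = pattern[17 mod 5] = pattern[2] = 2
Lands at beat 17+2=19, 19 mod 2 = 1, so catch hand = R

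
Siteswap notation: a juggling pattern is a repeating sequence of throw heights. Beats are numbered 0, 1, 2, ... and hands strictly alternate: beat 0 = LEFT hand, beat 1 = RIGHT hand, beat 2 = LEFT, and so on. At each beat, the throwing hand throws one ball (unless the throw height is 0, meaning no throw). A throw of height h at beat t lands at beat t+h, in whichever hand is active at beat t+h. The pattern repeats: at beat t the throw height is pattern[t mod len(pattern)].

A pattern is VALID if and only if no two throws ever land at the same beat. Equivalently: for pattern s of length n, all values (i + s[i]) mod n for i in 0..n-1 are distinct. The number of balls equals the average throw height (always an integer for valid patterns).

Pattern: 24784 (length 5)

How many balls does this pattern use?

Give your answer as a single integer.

Pattern = [2, 4, 7, 8, 4], length n = 5
  position 0: throw height = 2, running sum = 2
  position 1: throw height = 4, running sum = 6
  position 2: throw height = 7, running sum = 13
  position 3: throw height = 8, running sum = 21
  position 4: throw height = 4, running sum = 25
Total sum = 25; balls = sum / n = 25 / 5 = 5

Answer: 5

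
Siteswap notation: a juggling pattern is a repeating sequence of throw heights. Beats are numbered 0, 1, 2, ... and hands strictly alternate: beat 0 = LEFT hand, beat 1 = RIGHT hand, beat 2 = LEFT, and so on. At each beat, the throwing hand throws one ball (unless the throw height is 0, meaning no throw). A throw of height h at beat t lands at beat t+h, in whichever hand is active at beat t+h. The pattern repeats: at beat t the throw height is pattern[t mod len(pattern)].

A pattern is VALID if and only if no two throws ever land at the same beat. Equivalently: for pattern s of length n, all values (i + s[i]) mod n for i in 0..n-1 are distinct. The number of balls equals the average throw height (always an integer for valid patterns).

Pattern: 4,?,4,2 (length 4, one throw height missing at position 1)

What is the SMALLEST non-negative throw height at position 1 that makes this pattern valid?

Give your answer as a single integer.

i=0: (0 + 4) mod 4 = 0
i=1: s[i]=? (unknown)
i=2: (2 + 4) mod 4 = 2
i=3: (3 + 2) mod 4 = 1
Known residues: [0, 1, 2]; need a permutation of 0..3, so missing residue r = 3
Need (1 + s) mod 4 = 3; smallest s = (3 - 1) mod 4 = 2

Answer: 2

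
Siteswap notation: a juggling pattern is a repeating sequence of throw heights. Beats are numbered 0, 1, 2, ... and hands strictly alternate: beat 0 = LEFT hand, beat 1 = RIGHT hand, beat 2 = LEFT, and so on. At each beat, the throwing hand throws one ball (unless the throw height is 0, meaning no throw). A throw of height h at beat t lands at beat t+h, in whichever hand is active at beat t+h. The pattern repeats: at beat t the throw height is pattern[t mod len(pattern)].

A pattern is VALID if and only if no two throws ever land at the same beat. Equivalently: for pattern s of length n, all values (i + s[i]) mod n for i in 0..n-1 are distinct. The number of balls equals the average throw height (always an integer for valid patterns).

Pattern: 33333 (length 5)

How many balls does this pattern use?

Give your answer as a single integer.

Pattern = [3, 3, 3, 3, 3], length n = 5
  position 0: throw height = 3, running sum = 3
  position 1: throw height = 3, running sum = 6
  position 2: throw height = 3, running sum = 9
  position 3: throw height = 3, running sum = 12
  position 4: throw height = 3, running sum = 15
Total sum = 15; balls = sum / n = 15 / 5 = 3

Answer: 3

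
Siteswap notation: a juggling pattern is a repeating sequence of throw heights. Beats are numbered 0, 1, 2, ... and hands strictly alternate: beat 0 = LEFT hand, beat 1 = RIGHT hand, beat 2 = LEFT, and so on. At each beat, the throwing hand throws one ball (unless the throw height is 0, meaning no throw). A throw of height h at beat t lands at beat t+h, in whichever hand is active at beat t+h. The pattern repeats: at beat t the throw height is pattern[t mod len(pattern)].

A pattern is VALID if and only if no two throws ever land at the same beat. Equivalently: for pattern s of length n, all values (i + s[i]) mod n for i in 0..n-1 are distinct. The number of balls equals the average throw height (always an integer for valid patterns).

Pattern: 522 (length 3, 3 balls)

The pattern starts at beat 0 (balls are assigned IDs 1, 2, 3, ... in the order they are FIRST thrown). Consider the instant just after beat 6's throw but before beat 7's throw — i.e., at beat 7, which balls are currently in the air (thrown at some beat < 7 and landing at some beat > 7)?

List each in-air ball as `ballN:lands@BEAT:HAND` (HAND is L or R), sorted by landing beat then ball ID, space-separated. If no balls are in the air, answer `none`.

Beat 0 (L): throw ball1 h=5 -> lands@5:R; in-air after throw: [b1@5:R]
Beat 1 (R): throw ball2 h=2 -> lands@3:R; in-air after throw: [b2@3:R b1@5:R]
Beat 2 (L): throw ball3 h=2 -> lands@4:L; in-air after throw: [b2@3:R b3@4:L b1@5:R]
Beat 3 (R): throw ball2 h=5 -> lands@8:L; in-air after throw: [b3@4:L b1@5:R b2@8:L]
Beat 4 (L): throw ball3 h=2 -> lands@6:L; in-air after throw: [b1@5:R b3@6:L b2@8:L]
Beat 5 (R): throw ball1 h=2 -> lands@7:R; in-air after throw: [b3@6:L b1@7:R b2@8:L]
Beat 6 (L): throw ball3 h=5 -> lands@11:R; in-air after throw: [b1@7:R b2@8:L b3@11:R]
Beat 7 (R): throw ball1 h=2 -> lands@9:R; in-air after throw: [b2@8:L b1@9:R b3@11:R]

Answer: ball2:lands@8:L ball3:lands@11:R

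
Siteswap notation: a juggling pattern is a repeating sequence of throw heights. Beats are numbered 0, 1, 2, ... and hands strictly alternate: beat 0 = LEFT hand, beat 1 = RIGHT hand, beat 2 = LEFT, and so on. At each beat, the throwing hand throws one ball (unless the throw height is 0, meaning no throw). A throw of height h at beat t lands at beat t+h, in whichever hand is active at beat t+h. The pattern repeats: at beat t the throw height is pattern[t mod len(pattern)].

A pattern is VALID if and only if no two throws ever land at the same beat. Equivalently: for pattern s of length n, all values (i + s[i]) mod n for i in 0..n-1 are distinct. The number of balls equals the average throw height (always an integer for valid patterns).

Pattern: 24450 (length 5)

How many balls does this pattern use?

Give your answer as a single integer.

Pattern = [2, 4, 4, 5, 0], length n = 5
  position 0: throw height = 2, running sum = 2
  position 1: throw height = 4, running sum = 6
  position 2: throw height = 4, running sum = 10
  position 3: throw height = 5, running sum = 15
  position 4: throw height = 0, running sum = 15
Total sum = 15; balls = sum / n = 15 / 5 = 3

Answer: 3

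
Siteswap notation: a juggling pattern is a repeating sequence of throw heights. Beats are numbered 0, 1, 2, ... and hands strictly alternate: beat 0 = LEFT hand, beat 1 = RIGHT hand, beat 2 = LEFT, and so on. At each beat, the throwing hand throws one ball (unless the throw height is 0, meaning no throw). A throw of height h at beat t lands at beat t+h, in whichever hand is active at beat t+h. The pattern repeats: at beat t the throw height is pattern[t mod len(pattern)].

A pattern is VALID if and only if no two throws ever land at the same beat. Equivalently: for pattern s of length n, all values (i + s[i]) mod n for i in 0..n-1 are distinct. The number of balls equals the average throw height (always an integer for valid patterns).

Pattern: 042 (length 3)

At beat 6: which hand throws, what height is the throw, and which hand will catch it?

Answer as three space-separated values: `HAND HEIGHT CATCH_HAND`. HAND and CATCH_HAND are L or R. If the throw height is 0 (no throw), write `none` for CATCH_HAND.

Answer: L 0 none

Derivation:
Beat 6: 6 mod 2 = 0, so hand = L
Throw height = pattern[6 mod 3] = pattern[0] = 0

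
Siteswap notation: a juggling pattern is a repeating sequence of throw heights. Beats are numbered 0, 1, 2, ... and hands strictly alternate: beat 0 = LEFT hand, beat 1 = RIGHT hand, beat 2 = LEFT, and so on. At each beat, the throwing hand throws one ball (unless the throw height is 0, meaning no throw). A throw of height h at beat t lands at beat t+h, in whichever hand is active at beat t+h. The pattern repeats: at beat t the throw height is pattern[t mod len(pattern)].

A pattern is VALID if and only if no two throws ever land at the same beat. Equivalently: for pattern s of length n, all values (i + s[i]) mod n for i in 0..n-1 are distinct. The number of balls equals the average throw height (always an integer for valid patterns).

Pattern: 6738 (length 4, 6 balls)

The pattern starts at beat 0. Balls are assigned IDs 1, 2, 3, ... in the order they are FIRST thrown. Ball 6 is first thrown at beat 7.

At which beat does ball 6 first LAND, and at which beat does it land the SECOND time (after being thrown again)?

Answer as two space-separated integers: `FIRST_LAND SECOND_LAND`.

Answer: 15 23

Derivation:
Beat 0 (L): throw ball1 h=6 -> lands@6:L; in-air after throw: [b1@6:L]
Beat 1 (R): throw ball2 h=7 -> lands@8:L; in-air after throw: [b1@6:L b2@8:L]
Beat 2 (L): throw ball3 h=3 -> lands@5:R; in-air after throw: [b3@5:R b1@6:L b2@8:L]
Beat 3 (R): throw ball4 h=8 -> lands@11:R; in-air after throw: [b3@5:R b1@6:L b2@8:L b4@11:R]
Beat 4 (L): throw ball5 h=6 -> lands@10:L; in-air after throw: [b3@5:R b1@6:L b2@8:L b5@10:L b4@11:R]
Beat 5 (R): throw ball3 h=7 -> lands@12:L; in-air after throw: [b1@6:L b2@8:L b5@10:L b4@11:R b3@12:L]
Beat 6 (L): throw ball1 h=3 -> lands@9:R; in-air after throw: [b2@8:L b1@9:R b5@10:L b4@11:R b3@12:L]
Beat 7 (R): throw ball6 h=8 -> lands@15:R; in-air after throw: [b2@8:L b1@9:R b5@10:L b4@11:R b3@12:L b6@15:R]
Beat 8 (L): throw ball2 h=6 -> lands@14:L; in-air after throw: [b1@9:R b5@10:L b4@11:R b3@12:L b2@14:L b6@15:R]
Beat 9 (R): throw ball1 h=7 -> lands@16:L; in-air after throw: [b5@10:L b4@11:R b3@12:L b2@14:L b6@15:R b1@16:L]
Beat 10 (L): throw ball5 h=3 -> lands@13:R; in-air after throw: [b4@11:R b3@12:L b5@13:R b2@14:L b6@15:R b1@16:L]
Beat 11 (R): throw ball4 h=8 -> lands@19:R; in-air after throw: [b3@12:L b5@13:R b2@14:L b6@15:R b1@16:L b4@19:R]
Beat 12 (L): throw ball3 h=6 -> lands@18:L; in-air after throw: [b5@13:R b2@14:L b6@15:R b1@16:L b3@18:L b4@19:R]
Beat 13 (R): throw ball5 h=7 -> lands@20:L; in-air after throw: [b2@14:L b6@15:R b1@16:L b3@18:L b4@19:R b5@20:L]
Beat 14 (L): throw ball2 h=3 -> lands@17:R; in-air after throw: [b6@15:R b1@16:L b2@17:R b3@18:L b4@19:R b5@20:L]
Beat 15 (R): throw ball6 h=8 -> lands@23:R; in-air after throw: [b1@16:L b2@17:R b3@18:L b4@19:R b5@20:L b6@23:R]
Beat 16 (L): throw ball1 h=6 -> lands@22:L; in-air after throw: [b2@17:R b3@18:L b4@19:R b5@20:L b1@22:L b6@23:R]
Beat 17 (R): throw ball2 h=7 -> lands@24:L; in-air after throw: [b3@18:L b4@19:R b5@20:L b1@22:L b6@23:R b2@24:L]
Ball 6: thrown@7 h=8 -> first land @15; rethrown@15 h=8 -> second land @23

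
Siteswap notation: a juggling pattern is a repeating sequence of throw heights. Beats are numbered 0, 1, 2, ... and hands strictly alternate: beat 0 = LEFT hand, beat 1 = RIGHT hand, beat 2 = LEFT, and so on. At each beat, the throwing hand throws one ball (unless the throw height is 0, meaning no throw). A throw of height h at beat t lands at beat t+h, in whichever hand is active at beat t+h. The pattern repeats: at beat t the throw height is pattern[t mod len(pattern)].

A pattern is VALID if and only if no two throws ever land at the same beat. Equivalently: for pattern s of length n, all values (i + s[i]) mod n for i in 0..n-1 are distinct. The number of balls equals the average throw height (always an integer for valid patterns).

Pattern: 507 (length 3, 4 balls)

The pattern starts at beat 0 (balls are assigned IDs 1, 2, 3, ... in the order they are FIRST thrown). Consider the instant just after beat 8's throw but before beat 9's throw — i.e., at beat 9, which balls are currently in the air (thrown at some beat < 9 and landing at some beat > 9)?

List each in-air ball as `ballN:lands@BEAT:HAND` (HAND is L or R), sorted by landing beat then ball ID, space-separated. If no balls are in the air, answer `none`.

Answer: ball4:lands@11:R ball1:lands@12:L ball3:lands@15:R

Derivation:
Beat 0 (L): throw ball1 h=5 -> lands@5:R; in-air after throw: [b1@5:R]
Beat 2 (L): throw ball2 h=7 -> lands@9:R; in-air after throw: [b1@5:R b2@9:R]
Beat 3 (R): throw ball3 h=5 -> lands@8:L; in-air after throw: [b1@5:R b3@8:L b2@9:R]
Beat 5 (R): throw ball1 h=7 -> lands@12:L; in-air after throw: [b3@8:L b2@9:R b1@12:L]
Beat 6 (L): throw ball4 h=5 -> lands@11:R; in-air after throw: [b3@8:L b2@9:R b4@11:R b1@12:L]
Beat 8 (L): throw ball3 h=7 -> lands@15:R; in-air after throw: [b2@9:R b4@11:R b1@12:L b3@15:R]
Beat 9 (R): throw ball2 h=5 -> lands@14:L; in-air after throw: [b4@11:R b1@12:L b2@14:L b3@15:R]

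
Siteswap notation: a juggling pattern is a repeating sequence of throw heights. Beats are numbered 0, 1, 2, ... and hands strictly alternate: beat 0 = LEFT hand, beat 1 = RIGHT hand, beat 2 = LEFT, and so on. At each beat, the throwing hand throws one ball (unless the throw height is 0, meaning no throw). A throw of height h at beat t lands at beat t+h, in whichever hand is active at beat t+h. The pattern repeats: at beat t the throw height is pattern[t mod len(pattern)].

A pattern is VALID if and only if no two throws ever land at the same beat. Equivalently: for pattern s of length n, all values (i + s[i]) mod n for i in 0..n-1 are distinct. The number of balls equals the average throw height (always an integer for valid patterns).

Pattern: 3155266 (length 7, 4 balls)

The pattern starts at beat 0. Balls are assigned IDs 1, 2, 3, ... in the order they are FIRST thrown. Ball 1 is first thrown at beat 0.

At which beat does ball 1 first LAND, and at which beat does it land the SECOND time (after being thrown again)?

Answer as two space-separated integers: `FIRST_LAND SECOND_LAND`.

Beat 0 (L): throw ball1 h=3 -> lands@3:R; in-air after throw: [b1@3:R]
Beat 1 (R): throw ball2 h=1 -> lands@2:L; in-air after throw: [b2@2:L b1@3:R]
Beat 2 (L): throw ball2 h=5 -> lands@7:R; in-air after throw: [b1@3:R b2@7:R]
Beat 3 (R): throw ball1 h=5 -> lands@8:L; in-air after throw: [b2@7:R b1@8:L]
Beat 4 (L): throw ball3 h=2 -> lands@6:L; in-air after throw: [b3@6:L b2@7:R b1@8:L]
Beat 5 (R): throw ball4 h=6 -> lands@11:R; in-air after throw: [b3@6:L b2@7:R b1@8:L b4@11:R]
Beat 6 (L): throw ball3 h=6 -> lands@12:L; in-air after throw: [b2@7:R b1@8:L b4@11:R b3@12:L]
Beat 7 (R): throw ball2 h=3 -> lands@10:L; in-air after throw: [b1@8:L b2@10:L b4@11:R b3@12:L]
Beat 8 (L): throw ball1 h=1 -> lands@9:R; in-air after throw: [b1@9:R b2@10:L b4@11:R b3@12:L]
Ball 1: thrown@0 h=3 -> first land @3; rethrown@3 h=5 -> second land @8

Answer: 3 8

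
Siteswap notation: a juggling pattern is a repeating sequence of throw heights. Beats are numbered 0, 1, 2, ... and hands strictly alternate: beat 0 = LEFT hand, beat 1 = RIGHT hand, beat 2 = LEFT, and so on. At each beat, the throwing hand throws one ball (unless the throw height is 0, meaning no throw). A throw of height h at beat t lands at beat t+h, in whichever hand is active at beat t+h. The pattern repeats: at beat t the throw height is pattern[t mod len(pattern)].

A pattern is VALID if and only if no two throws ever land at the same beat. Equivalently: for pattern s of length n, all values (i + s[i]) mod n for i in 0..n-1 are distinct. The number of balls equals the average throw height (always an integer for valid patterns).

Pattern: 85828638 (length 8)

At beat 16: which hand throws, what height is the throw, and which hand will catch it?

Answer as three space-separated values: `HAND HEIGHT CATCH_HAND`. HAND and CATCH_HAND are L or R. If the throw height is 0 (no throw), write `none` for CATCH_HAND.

Answer: L 8 L

Derivation:
Beat 16: 16 mod 2 = 0, so hand = L
Throw height = pattern[16 mod 8] = pattern[0] = 8
Lands at beat 16+8=24, 24 mod 2 = 0, so catch hand = L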